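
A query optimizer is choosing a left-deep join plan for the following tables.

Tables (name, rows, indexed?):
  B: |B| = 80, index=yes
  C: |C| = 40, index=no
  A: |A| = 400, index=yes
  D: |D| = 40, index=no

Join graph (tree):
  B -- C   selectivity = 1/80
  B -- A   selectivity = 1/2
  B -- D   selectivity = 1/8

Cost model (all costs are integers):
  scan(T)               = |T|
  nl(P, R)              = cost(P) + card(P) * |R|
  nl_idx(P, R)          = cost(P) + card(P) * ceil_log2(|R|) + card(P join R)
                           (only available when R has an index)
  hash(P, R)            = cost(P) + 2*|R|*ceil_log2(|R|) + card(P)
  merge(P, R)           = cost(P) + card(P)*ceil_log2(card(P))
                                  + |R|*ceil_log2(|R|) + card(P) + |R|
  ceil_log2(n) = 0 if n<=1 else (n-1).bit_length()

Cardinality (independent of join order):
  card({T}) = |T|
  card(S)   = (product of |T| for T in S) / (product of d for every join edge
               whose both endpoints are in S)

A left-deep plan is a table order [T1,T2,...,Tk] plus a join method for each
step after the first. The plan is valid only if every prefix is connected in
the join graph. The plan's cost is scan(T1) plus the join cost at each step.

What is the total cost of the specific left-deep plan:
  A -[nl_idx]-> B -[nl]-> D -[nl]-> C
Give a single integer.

step 1: scan A: cost=400, card=400
step 2: join B via nl_idx
    card(P join B) = 400*80/(2) = 16000
    cost = 400 + 400*7 + 16000 = 19200
step 3: join D via nl
    card(P join D) = 16000*40/(8) = 80000
    cost = 19200 + 16000*40 = 659200
step 4: join C via nl
    card(P join C) = 80000*40/(80) = 40000
    cost = 659200 + 80000*40 = 3859200

3859200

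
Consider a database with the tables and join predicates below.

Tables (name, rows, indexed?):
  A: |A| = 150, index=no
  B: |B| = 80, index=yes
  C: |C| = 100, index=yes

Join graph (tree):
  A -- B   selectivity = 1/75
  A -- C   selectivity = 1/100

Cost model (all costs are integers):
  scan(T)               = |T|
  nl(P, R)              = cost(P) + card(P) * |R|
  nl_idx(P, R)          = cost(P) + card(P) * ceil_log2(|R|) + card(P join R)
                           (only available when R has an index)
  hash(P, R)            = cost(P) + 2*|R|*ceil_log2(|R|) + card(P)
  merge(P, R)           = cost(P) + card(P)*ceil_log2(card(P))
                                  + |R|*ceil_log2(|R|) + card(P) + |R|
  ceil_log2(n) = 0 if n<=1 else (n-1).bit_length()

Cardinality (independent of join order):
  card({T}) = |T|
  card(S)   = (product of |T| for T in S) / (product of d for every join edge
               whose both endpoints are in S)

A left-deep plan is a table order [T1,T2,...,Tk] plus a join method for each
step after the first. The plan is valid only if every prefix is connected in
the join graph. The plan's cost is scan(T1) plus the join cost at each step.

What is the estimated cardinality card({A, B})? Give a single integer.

Tables in S: A(150), B(80)
Edges inside S: A-B(d=75)
numerator = 150 * 80 = 12000
denominator = 75 = 75
card(S) = 12000 / 75 = 160

160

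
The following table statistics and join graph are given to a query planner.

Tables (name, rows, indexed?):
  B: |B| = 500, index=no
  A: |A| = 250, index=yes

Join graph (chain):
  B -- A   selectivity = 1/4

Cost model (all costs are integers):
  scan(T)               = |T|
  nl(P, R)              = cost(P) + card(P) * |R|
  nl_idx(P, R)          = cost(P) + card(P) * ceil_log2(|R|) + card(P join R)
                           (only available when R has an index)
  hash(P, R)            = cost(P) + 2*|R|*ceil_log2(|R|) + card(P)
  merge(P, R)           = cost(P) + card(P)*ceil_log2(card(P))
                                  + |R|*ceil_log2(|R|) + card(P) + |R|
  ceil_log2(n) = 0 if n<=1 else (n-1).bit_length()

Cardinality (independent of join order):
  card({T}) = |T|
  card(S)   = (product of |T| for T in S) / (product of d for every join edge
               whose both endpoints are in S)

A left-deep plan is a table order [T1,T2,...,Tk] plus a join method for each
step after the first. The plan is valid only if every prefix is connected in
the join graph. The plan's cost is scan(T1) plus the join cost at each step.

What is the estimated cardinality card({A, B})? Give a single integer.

31250

Tables in S: A(250), B(500)
Edges inside S: B-A(d=4)
numerator = 250 * 500 = 125000
denominator = 4 = 4
card(S) = 125000 / 4 = 31250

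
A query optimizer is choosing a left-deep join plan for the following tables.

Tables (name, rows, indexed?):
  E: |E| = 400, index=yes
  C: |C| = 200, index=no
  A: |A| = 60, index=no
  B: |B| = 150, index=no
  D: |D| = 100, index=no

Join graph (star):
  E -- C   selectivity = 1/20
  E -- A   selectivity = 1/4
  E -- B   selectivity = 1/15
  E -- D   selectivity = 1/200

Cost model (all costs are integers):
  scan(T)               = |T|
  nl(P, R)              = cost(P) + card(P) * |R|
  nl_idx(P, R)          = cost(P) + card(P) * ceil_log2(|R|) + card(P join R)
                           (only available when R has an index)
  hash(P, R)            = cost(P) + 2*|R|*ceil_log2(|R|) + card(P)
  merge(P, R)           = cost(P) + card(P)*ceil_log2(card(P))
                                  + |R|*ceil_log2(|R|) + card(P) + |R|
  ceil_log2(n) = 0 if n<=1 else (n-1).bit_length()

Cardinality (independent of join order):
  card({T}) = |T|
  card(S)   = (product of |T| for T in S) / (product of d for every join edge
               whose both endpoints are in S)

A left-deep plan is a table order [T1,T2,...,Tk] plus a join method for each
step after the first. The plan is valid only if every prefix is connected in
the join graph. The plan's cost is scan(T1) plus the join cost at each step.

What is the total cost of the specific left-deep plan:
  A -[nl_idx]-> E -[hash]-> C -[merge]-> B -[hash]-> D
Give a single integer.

step 1: scan A: cost=60, card=60
step 2: join E via nl_idx
    card(P join E) = 60*400/(4) = 6000
    cost = 60 + 60*9 + 6000 = 6600
step 3: join C via hash
    card(P join C) = 6000*200/(20) = 60000
    cost = 6600 + 2*200*8 + 6000 = 15800
step 4: join B via merge
    card(P join B) = 60000*150/(15) = 600000
    cost = 15800 + 60000*16 + 150*8 + 60000 + 150 = 1037150
step 5: join D via hash
    card(P join D) = 600000*100/(200) = 300000
    cost = 1037150 + 2*100*7 + 600000 = 1638550

1638550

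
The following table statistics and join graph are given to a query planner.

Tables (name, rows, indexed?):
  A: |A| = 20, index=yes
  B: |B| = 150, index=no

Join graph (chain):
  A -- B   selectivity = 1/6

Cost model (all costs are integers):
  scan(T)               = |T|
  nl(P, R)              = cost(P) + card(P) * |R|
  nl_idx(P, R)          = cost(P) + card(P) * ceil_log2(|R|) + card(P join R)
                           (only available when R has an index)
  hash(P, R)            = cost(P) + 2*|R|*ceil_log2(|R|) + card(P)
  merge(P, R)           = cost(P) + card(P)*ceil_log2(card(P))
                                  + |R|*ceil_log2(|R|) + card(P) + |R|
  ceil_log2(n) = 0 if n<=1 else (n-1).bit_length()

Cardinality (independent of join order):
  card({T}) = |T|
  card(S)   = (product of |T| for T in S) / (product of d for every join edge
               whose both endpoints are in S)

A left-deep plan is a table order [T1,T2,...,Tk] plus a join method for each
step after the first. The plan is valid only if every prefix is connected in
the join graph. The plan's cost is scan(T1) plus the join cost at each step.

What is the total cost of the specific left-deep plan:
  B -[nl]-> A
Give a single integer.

3150

step 1: scan B: cost=150, card=150
step 2: join A via nl
    card(P join A) = 150*20/(6) = 500
    cost = 150 + 150*20 = 3150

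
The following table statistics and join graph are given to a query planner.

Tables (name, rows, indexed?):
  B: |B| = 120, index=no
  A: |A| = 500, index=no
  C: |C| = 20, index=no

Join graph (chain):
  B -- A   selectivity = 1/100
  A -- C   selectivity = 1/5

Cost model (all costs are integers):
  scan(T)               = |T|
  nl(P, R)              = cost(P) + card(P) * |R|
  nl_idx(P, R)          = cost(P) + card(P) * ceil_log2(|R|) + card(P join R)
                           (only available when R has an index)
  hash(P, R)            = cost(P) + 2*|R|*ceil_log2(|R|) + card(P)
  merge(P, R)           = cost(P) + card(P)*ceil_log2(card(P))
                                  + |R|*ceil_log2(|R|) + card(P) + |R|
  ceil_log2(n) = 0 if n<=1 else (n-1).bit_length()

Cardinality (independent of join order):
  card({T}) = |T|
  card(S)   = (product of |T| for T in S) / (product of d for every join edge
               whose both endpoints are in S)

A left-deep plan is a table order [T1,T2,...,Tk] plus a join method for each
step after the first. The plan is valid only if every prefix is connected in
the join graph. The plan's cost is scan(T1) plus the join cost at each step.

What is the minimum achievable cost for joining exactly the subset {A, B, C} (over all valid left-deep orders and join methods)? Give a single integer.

Selinger DP over subsets of {A,B,C}:
  {B}: scan cost=120, card=120
  {A}: scan cost=500, card=500
  {C}: scan cost=20, card=20
  {AB}: card=600; try (B,hash)→2680, (A,merge)→6080, (B,merge)→6460, (A,hash)→9240, (A,nl)→60120, (B,nl)→60500; best=2680 via (B,hash)
  {AC}: card=2000; try (C,hash)→1200, (A,merge)→5140, (C,merge)→5620, (A,hash)→9040, (A,nl)→10020, (C,nl)→10500; best=1200 via (C,hash)
  {ABC}: card=2400; try (C,hash)→3480, (B,hash)→4880, (C,merge)→9400, (C,nl)→14680, (B,merge)→26160, (B,nl)→241200; best=3480 via (C,hash)

3480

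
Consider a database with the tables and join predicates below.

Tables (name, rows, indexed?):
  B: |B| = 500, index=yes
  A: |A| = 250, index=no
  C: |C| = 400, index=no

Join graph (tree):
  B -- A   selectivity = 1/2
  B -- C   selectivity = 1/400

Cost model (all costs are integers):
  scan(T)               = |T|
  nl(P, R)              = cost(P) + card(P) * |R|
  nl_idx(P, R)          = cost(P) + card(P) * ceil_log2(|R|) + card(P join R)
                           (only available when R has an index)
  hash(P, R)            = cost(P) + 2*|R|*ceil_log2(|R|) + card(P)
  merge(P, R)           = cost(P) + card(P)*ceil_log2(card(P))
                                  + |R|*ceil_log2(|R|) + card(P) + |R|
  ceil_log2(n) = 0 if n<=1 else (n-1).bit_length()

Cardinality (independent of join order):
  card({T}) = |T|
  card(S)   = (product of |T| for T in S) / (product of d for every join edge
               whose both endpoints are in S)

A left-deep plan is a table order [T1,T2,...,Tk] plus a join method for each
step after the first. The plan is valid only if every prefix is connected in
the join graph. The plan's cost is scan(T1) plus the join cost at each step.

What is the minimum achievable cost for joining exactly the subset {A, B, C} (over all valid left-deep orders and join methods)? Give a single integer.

9000

Selinger DP over subsets of {A,B,C}:
  {B}: scan cost=500, card=500
  {A}: scan cost=250, card=250
  {C}: scan cost=400, card=400
  {AB}: card=62500; try (A,hash)→5000, (B,merge)→7500, (A,merge)→7750, (B,hash)→9500, (B,nl_idx)→65000, (B,nl)→125250 …(+1); best=5000 via (A,hash)
  {BC}: card=500; try (B,nl_idx)→4500, (C,hash)→8200, (B,merge)→9400, (C,merge)→9500, (B,hash)→9800, (B,nl)→200400 …(+1); best=4500 via (B,nl_idx)
  {ABC}: card=62500; try (A,hash)→9000, (A,merge)→11750, (C,hash)→74700, (A,nl)→129500, (C,merge)→1071500, (C,nl)→25005000; best=9000 via (A,hash)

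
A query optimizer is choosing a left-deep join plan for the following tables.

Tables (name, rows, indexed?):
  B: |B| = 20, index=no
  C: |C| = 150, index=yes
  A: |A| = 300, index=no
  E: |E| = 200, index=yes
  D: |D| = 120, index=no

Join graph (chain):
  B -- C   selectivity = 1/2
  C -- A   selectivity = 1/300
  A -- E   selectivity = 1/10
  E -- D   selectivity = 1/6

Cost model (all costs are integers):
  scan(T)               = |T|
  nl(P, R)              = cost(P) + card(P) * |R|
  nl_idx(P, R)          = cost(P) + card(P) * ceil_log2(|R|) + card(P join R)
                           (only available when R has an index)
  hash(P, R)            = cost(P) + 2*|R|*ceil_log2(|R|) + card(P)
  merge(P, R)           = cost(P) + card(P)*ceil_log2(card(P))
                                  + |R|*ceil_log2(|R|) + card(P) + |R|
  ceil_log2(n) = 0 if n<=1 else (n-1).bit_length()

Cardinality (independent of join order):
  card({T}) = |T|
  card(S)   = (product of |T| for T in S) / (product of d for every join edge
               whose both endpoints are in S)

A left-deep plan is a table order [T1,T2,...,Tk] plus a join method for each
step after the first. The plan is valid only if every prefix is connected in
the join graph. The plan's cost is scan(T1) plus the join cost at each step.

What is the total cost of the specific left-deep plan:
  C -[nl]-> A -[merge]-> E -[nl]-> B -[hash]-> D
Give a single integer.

step 1: scan C: cost=150, card=150
step 2: join A via nl
    card(P join A) = 150*300/(300) = 150
    cost = 150 + 150*300 = 45150
step 3: join E via merge
    card(P join E) = 150*200/(10) = 3000
    cost = 45150 + 150*8 + 200*8 + 150 + 200 = 48300
step 4: join B via nl
    card(P join B) = 3000*20/(2) = 30000
    cost = 48300 + 3000*20 = 108300
step 5: join D via hash
    card(P join D) = 30000*120/(6) = 600000
    cost = 108300 + 2*120*7 + 30000 = 139980

139980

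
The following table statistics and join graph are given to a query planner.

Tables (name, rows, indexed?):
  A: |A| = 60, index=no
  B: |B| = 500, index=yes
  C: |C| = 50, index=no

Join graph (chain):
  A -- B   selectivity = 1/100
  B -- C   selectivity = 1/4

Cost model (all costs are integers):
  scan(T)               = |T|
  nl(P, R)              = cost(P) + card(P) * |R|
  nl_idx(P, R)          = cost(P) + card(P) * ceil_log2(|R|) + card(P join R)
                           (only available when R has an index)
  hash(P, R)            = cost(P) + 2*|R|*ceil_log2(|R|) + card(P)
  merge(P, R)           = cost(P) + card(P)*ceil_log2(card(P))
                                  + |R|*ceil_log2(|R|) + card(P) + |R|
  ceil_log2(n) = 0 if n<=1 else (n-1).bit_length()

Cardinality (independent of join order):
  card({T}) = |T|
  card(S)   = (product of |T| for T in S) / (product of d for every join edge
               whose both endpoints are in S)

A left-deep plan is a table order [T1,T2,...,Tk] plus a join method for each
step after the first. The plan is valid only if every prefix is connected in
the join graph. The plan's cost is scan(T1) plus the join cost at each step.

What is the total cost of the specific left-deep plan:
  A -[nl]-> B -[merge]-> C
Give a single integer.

step 1: scan A: cost=60, card=60
step 2: join B via nl
    card(P join B) = 60*500/(100) = 300
    cost = 60 + 60*500 = 30060
step 3: join C via merge
    card(P join C) = 300*50/(4) = 3750
    cost = 30060 + 300*9 + 50*6 + 300 + 50 = 33410

33410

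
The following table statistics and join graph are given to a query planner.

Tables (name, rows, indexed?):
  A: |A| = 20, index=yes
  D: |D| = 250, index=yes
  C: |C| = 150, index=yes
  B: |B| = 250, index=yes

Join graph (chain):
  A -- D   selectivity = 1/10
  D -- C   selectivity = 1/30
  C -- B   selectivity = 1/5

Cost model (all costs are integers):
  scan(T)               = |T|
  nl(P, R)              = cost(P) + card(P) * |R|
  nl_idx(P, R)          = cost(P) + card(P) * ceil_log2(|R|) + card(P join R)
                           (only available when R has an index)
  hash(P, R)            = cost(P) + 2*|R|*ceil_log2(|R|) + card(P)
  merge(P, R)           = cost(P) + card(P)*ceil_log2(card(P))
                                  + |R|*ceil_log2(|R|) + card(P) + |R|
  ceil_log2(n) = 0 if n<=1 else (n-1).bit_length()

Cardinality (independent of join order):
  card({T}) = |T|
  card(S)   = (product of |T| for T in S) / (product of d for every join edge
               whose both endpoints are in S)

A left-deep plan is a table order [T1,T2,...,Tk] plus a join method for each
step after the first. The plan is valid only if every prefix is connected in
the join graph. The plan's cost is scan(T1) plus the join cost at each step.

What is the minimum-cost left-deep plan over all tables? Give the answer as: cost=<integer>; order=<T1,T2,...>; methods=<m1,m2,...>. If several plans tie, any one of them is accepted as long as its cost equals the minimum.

Selinger DP (subsets sized 1..n):
  {A}: scan cost=20, card=20
  {D}: scan cost=250, card=250
  {C}: scan cost=150, card=150
  {B}: scan cost=250, card=250
  {AD}: card=500; try (D,nl_idx)→680, (A,hash)→700, (A,nl_idx)→2000, (D,merge)→2390, (A,merge)→2620, (D,hash)→4040 …(+2); best=680 via (D,nl_idx)
  {CD}: card=1250; try (D,nl_idx)→2600, (C,hash)→2900, (C,nl_idx)→3500, (D,merge)→3750, (C,merge)→3850, (D,hash)→4300 …(+2); best=2600 via (D,nl_idx)
  {BC}: card=7500; try (C,hash)→2900, (B,merge)→3750, (C,merge)→3850, (B,hash)→4300, (B,nl_idx)→8850, (C,nl_idx)→9750 …(+2); best=2900 via (C,hash)
  {ACD}: card=2500; try (C,hash)→3580, (A,hash)→4050, (C,merge)→7030, (C,nl_idx)→7180, (A,nl_idx)→11350, (A,merge)→17720 …(+2); best=3580 via (C,hash)
  {BCD}: card=62500; try (B,hash)→7850, (D,hash)→14400, (B,merge)→19850, (B,nl_idx)→75100, (D,merge)→110150, (D,nl_idx)→125400 …(+2); best=7850 via (B,hash)
  {ABCD}: card=125000; try (B,hash)→10080, (B,merge)→38330, (A,hash)→70550, (B,nl_idx)→148580, (A,nl_idx)→445350, (B,nl)→628580 …(+2); best=10080 via (B,hash)

cost=10080; order=A,D,C,B; methods=nl_idx,hash,hash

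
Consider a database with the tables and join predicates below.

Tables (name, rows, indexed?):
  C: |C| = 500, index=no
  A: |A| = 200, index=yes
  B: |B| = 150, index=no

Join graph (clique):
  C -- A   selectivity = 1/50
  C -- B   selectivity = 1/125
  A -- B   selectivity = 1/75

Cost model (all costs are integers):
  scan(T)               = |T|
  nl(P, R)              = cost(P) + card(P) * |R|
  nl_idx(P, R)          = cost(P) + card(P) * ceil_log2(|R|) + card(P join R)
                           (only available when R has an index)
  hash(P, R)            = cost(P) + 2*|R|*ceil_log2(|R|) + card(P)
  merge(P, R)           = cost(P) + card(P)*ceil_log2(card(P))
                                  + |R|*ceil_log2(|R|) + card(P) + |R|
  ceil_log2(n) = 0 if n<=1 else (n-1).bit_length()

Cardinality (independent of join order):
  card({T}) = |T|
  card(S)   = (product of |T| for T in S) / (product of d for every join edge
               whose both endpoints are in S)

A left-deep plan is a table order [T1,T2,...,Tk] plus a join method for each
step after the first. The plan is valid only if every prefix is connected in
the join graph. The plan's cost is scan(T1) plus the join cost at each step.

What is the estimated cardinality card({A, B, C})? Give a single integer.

Tables in S: A(200), B(150), C(500)
Edges inside S: C-A(d=50), C-B(d=125), A-B(d=75)
numerator = 200 * 150 * 500 = 15000000
denominator = 50 * 125 * 75 = 468750
card(S) = 15000000 / 468750 = 32

32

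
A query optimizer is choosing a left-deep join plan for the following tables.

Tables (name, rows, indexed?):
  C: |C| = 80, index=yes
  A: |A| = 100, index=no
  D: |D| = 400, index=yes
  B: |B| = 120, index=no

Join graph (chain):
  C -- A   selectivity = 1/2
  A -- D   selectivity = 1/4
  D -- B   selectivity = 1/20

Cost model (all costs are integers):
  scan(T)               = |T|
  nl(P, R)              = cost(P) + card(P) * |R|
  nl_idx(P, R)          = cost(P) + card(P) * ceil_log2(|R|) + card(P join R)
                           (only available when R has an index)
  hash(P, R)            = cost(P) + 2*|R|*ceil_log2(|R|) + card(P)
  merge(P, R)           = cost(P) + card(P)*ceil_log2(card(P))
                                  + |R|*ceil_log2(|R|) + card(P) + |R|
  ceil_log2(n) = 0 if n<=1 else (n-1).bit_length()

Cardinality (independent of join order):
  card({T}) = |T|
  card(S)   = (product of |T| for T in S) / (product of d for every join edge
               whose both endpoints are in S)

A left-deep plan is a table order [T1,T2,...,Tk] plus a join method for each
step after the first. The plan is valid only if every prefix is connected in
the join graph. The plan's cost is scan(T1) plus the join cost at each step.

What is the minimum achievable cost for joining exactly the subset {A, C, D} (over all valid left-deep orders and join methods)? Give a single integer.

Selinger DP over subsets of {A,C,D}:
  {C}: scan cost=80, card=80
  {A}: scan cost=100, card=100
  {D}: scan cost=400, card=400
  {AC}: card=4000; try (C,hash)→1320, (A,merge)→1520, (C,merge)→1540, (A,hash)→1560, (C,nl_idx)→4800, (A,nl)→8080 …(+1); best=1320 via (C,hash)
  {AD}: card=10000; try (A,hash)→2200, (D,merge)→4900, (A,merge)→5200, (D,hash)→7400, (D,nl_idx)→11000, (D,nl)→40100 …(+1); best=2200 via (A,hash)
  {ACD}: card=400000; try (D,hash)→12520, (C,hash)→13320, (D,merge)→57320, (C,merge)→152840, (D,nl_idx)→437320, (C,nl_idx)→472200 …(+2); best=12520 via (D,hash)

12520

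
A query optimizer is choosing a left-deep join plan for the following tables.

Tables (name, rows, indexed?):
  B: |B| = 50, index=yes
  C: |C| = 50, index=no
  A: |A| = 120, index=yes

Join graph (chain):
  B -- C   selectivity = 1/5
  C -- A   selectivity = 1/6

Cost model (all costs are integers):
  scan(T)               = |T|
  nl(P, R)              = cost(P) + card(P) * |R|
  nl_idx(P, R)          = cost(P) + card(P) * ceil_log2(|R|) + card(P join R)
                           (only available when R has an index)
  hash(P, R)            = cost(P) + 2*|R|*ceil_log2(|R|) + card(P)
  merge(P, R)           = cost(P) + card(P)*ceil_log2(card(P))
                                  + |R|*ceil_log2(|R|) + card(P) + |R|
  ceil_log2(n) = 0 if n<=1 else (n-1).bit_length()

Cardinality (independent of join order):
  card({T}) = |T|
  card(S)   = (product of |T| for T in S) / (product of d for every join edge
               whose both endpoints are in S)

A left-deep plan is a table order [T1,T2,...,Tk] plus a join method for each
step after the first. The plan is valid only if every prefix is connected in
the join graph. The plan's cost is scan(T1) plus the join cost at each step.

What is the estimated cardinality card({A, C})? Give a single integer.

Tables in S: A(120), C(50)
Edges inside S: C-A(d=6)
numerator = 120 * 50 = 6000
denominator = 6 = 6
card(S) = 6000 / 6 = 1000

1000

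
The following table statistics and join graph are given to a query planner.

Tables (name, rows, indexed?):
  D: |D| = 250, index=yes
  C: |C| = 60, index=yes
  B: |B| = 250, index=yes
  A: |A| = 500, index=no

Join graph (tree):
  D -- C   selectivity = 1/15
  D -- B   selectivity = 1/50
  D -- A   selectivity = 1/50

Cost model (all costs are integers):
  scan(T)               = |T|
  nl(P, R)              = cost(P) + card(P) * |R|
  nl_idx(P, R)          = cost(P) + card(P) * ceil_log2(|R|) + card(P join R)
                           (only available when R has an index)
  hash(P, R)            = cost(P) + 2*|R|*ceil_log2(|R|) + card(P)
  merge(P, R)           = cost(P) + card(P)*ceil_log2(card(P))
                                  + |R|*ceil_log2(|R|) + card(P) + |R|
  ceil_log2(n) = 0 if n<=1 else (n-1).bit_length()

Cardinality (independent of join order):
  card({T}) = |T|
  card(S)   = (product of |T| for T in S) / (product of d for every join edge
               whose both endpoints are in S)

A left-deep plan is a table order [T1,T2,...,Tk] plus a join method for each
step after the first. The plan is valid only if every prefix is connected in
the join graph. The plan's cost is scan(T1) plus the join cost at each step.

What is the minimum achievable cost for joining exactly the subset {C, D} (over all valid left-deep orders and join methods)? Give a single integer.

1220

Selinger DP over subsets of {C,D}:
  {D}: scan cost=250, card=250
  {C}: scan cost=60, card=60
  {CD}: card=1000; try (C,hash)→1220, (D,nl_idx)→1540, (D,merge)→2730, (C,nl_idx)→2750, (C,merge)→2920, (D,hash)→4120 …(+2); best=1220 via (C,hash)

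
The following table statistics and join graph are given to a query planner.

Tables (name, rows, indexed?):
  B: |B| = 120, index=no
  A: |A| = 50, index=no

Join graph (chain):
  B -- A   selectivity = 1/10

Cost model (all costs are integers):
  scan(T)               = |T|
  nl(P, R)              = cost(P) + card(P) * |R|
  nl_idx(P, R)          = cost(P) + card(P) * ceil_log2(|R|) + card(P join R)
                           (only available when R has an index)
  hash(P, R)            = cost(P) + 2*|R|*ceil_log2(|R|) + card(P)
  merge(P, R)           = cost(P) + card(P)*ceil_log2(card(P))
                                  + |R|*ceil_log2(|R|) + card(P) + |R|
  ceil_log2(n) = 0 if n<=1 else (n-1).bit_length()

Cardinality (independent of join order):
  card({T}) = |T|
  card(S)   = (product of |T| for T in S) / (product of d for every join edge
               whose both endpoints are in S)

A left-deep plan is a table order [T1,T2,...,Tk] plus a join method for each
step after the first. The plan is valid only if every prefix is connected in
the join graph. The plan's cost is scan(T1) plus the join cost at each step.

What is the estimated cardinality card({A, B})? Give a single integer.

600

Tables in S: A(50), B(120)
Edges inside S: B-A(d=10)
numerator = 50 * 120 = 6000
denominator = 10 = 10
card(S) = 6000 / 10 = 600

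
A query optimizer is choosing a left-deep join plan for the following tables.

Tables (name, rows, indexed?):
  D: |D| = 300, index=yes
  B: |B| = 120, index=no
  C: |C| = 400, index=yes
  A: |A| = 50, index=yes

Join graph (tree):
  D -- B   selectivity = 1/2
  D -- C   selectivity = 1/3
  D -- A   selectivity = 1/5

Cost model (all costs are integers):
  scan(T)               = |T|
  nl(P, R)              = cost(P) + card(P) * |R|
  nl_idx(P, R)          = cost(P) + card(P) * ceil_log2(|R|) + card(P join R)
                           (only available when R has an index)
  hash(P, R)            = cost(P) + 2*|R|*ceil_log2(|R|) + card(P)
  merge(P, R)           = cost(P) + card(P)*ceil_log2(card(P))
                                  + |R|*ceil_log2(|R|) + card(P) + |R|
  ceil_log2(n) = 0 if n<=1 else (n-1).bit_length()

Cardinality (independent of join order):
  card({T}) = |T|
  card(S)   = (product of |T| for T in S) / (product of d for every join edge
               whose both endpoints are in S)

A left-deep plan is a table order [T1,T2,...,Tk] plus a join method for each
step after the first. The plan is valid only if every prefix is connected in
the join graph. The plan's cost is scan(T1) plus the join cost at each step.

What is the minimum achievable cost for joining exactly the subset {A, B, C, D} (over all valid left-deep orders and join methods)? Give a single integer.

193080

Selinger DP over subsets of {A,B,C,D}:
  {D}: scan cost=300, card=300
  {B}: scan cost=120, card=120
  {C}: scan cost=400, card=400
  {A}: scan cost=50, card=50
  {BD}: card=18000; try (B,hash)→2280, (D,merge)→4080, (B,merge)→4260, (D,hash)→5640, (D,nl_idx)→19200, (D,nl)→36120 …(+1); best=2280 via (B,hash)
  {CD}: card=40000; try (D,hash)→6200, (C,merge)→7300, (D,merge)→7400, (C,hash)→7800, (C,nl_idx)→43000, (D,nl_idx)→44000 …(+2); best=6200 via (D,hash)
  {AD}: card=3000; try (A,hash)→1200, (D,merge)→3400, (D,nl_idx)→3500, (A,merge)→3650, (A,nl_idx)→5100, (D,hash)→5500 …(+2); best=1200 via (A,hash)
  {BCD}: card=2400000; try (C,hash)→27480, (B,hash)→47880, (C,merge)→294280, (B,merge)→687160, (C,nl_idx)→2564280, (B,nl)→4806200 …(+1); best=27480 via (C,hash)
  {ABD}: card=180000; try (B,hash)→5880, (A,hash)→20880, (B,merge)→41160, (A,nl_idx)→290280, (A,merge)→290630, (B,nl)→361200 …(+1); best=5880 via (B,hash)
  {ACD}: card=400000; try (C,hash)→11400, (C,merge)→44200, (A,hash)→46800, (C,nl_idx)→428200, (A,nl_idx)→646200, (A,merge)→686550 …(+2); best=11400 via (C,hash)
  {ABCD}: card=24000000; try (C,hash)→193080, (B,hash)→413080, (A,hash)→2428080, (C,merge)→3429880, (B,merge)→8012360, (C,nl_idx)→25625880 …(+5); best=193080 via (C,hash)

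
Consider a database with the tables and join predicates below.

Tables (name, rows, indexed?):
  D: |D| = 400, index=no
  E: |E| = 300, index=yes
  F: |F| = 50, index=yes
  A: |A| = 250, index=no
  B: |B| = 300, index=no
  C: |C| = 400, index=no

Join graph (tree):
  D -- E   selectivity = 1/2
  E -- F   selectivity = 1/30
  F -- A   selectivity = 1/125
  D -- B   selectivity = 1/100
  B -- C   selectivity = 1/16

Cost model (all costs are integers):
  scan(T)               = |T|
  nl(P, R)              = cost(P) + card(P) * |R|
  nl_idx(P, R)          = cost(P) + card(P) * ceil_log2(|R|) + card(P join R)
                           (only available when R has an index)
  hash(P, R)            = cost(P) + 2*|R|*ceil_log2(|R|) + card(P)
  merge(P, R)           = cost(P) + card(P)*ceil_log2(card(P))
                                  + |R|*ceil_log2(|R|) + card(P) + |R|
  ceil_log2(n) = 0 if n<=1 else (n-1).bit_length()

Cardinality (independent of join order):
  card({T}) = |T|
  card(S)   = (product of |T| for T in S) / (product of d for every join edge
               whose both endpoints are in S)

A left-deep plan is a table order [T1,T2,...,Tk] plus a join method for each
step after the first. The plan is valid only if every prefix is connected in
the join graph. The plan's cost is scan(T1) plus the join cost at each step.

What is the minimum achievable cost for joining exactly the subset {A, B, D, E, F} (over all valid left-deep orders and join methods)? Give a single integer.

Selinger DP over subsets of {A,B,D,E,F}:
  {D}: scan cost=400, card=400
  {E}: scan cost=300, card=300
  {F}: scan cost=50, card=50
  {A}: scan cost=250, card=250
  {B}: scan cost=300, card=300
  {DE}: card=60000; try (E,hash)→6200, (D,merge)→7300, (E,merge)→7400, (D,hash)→7800, (E,nl_idx)→64000, (D,nl)→120300 …(+1); best=6200 via (E,hash)
  {BD}: card=1200; try (B,hash)→6200, (D,merge)→7300, (B,merge)→7400, (D,hash)→7800, (D,nl)→120300, (B,nl)→120400; best=6200 via (B,hash)
  {EF}: card=500; try (E,nl_idx)→1000, (F,hash)→1200, (F,nl_idx)→2600, (E,merge)→3400, (F,merge)→3650, (E,hash)→5500 …(+2); best=1000 via (E,nl_idx)
  {AF}: card=100; try (F,hash)→1100, (F,nl_idx)→1850, (A,merge)→2650, (F,merge)→2850, (A,hash)→4100, (A,nl)→12550 …(+1); best=1100 via (F,hash)
  {DEF}: card=100000; try (D,hash)→8700, (D,merge)→10000, (F,hash)→66800, (D,nl)→201000, (F,nl_idx)→466200, (F,merge)→1026550 …(+1); best=8700 via (D,hash)
  {BDE}: card=180000; try (E,hash)→12800, (E,merge)→23600, (B,hash)→71600, (E,nl_idx)→197000, (E,nl)→366200, (B,merge)→1029200 …(+1); best=12800 via (E,hash)
  {AEF}: card=1000; try (E,nl_idx)→3000, (E,merge)→4900, (A,hash)→5500, (E,hash)→6600, (A,merge)→8250, (E,nl)→31100 …(+1); best=3000 via (E,nl_idx)
  {ADEF}: card=200000; try (D,hash)→11200, (D,merge)→18000, (A,hash)→112700, (D,nl)→403000, (A,merge)→1810950, (A,nl)→25008700; best=11200 via (D,hash)
  {BDEF}: card=300000; try (B,hash)→114100, (F,hash)→193400, (F,nl_idx)→1392800, (B,merge)→1811700, (F,merge)→3433150, (F,nl)→9012800 …(+1); best=114100 via (B,hash)
  {ABDEF}: card=600000; try (B,hash)→216600, (A,hash)→418100, (B,merge)→3814200, (A,merge)→6116350, (B,nl)→60011200, (A,nl)→75114100; best=216600 via (B,hash)

216600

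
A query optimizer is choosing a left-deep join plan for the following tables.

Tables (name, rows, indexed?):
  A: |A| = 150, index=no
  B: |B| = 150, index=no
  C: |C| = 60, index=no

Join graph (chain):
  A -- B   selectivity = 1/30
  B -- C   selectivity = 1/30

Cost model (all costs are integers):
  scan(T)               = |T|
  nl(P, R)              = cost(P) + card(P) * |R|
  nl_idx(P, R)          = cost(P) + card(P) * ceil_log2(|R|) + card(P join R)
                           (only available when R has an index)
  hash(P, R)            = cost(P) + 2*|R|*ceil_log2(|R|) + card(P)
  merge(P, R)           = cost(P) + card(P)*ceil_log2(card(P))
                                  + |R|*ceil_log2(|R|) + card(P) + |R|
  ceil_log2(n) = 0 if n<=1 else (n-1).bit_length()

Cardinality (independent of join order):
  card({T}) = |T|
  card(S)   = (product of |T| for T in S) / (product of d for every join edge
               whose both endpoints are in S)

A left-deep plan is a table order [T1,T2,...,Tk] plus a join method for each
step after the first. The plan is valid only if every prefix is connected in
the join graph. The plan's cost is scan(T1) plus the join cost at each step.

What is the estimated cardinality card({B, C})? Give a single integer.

Tables in S: B(150), C(60)
Edges inside S: B-C(d=30)
numerator = 150 * 60 = 9000
denominator = 30 = 30
card(S) = 9000 / 30 = 300

300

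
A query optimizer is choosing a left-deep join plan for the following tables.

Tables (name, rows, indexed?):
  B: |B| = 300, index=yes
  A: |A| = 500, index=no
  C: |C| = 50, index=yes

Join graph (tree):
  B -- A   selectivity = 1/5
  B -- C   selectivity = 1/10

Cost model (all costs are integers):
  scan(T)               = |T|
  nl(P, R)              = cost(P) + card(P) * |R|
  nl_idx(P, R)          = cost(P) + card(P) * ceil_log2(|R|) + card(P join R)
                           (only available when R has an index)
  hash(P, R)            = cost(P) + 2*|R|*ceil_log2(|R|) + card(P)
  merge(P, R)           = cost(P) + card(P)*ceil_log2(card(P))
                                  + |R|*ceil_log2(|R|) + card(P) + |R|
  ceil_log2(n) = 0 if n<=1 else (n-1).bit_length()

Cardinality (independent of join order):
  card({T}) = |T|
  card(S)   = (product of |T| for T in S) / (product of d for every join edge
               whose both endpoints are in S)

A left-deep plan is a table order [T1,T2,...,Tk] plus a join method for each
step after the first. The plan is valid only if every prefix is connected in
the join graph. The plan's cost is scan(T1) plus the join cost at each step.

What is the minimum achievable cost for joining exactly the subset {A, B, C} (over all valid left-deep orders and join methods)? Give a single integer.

11700

Selinger DP over subsets of {A,B,C}:
  {B}: scan cost=300, card=300
  {A}: scan cost=500, card=500
  {C}: scan cost=50, card=50
  {AB}: card=30000; try (B,hash)→6400, (A,merge)→8300, (B,merge)→8500, (A,hash)→9600, (B,nl_idx)→35000, (A,nl)→150300 …(+1); best=6400 via (B,hash)
  {BC}: card=1500; try (C,hash)→1200, (B,nl_idx)→2000, (B,merge)→3400, (C,nl_idx)→3600, (C,merge)→3650, (B,hash)→5500 …(+2); best=1200 via (C,hash)
  {ABC}: card=150000; try (A,hash)→11700, (A,merge)→24200, (C,hash)→37000, (C,nl_idx)→336400, (C,merge)→486750, (A,nl)→751200 …(+1); best=11700 via (A,hash)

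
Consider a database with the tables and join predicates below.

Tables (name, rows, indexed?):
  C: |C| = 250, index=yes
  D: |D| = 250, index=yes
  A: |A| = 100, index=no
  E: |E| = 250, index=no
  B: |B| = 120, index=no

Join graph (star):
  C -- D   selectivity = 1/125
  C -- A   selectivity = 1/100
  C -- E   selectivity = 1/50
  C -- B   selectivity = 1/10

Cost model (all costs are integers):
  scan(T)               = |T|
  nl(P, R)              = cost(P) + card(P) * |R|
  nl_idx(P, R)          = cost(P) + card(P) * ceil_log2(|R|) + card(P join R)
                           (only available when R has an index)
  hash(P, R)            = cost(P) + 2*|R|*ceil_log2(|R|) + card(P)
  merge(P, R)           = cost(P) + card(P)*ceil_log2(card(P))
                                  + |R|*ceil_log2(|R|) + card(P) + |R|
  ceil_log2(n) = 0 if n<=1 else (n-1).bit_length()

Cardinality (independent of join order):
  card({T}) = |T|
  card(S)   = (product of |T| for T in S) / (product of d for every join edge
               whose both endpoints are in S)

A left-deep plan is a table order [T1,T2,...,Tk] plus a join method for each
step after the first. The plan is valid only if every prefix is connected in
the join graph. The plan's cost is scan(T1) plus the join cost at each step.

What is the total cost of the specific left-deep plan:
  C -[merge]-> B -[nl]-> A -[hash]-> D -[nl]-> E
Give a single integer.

step 1: scan C: cost=250, card=250
step 2: join B via merge
    card(P join B) = 250*120/(10) = 3000
    cost = 250 + 250*8 + 120*7 + 250 + 120 = 3460
step 3: join A via nl
    card(P join A) = 3000*100/(100) = 3000
    cost = 3460 + 3000*100 = 303460
step 4: join D via hash
    card(P join D) = 3000*250/(125) = 6000
    cost = 303460 + 2*250*8 + 3000 = 310460
step 5: join E via nl
    card(P join E) = 6000*250/(50) = 30000
    cost = 310460 + 6000*250 = 1810460

1810460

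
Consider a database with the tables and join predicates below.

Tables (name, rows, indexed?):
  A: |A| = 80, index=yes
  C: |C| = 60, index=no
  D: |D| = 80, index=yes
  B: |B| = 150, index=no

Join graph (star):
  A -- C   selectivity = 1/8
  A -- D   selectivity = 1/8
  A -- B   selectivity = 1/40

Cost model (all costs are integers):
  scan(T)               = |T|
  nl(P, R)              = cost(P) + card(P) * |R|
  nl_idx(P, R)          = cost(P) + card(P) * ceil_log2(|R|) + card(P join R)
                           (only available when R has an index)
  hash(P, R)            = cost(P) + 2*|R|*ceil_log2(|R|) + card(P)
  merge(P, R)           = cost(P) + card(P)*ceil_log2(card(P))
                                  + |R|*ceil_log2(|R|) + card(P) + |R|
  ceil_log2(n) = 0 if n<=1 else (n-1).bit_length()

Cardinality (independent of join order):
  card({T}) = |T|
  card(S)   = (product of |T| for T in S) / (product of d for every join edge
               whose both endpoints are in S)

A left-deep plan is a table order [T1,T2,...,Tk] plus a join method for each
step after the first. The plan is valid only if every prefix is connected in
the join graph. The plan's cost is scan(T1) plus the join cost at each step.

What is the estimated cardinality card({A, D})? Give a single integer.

Tables in S: A(80), D(80)
Edges inside S: A-D(d=8)
numerator = 80 * 80 = 6400
denominator = 8 = 8
card(S) = 6400 / 8 = 800

800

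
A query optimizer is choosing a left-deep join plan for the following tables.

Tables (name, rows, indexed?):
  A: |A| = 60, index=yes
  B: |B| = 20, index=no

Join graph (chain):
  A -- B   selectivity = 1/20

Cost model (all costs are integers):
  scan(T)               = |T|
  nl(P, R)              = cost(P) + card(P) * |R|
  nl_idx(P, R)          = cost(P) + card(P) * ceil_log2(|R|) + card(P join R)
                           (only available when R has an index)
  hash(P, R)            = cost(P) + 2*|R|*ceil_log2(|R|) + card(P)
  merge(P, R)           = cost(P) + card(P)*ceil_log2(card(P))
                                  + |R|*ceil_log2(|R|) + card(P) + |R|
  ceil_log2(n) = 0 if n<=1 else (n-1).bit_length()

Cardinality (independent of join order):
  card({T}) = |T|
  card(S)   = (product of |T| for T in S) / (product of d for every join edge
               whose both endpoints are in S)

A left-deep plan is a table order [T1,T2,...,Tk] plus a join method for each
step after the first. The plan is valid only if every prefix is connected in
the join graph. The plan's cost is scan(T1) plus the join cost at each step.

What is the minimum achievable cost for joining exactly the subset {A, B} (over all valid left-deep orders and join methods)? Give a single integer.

200

Selinger DP over subsets of {A,B}:
  {A}: scan cost=60, card=60
  {B}: scan cost=20, card=20
  {AB}: card=60; try (A,nl_idx)→200, (B,hash)→320, (A,merge)→560, (B,merge)→600, (A,hash)→760, (A,nl)→1220 …(+1); best=200 via (A,nl_idx)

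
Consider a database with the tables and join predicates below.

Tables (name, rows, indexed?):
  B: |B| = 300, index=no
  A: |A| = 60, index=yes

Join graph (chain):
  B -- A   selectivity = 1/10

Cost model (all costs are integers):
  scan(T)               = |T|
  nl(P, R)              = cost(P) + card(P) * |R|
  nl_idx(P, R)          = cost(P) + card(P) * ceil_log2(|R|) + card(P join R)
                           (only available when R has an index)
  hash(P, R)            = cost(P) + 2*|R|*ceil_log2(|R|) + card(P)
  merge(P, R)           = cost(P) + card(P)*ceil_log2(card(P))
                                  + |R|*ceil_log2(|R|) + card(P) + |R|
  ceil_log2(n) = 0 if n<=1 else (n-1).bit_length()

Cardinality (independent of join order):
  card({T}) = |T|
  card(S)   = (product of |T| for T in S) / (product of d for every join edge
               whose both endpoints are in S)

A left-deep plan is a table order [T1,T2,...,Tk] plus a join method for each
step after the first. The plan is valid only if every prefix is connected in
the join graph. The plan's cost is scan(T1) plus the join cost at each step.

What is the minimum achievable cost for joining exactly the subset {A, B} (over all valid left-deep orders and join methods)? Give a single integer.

Selinger DP over subsets of {A,B}:
  {B}: scan cost=300, card=300
  {A}: scan cost=60, card=60
  {AB}: card=1800; try (A,hash)→1320, (B,merge)→3480, (A,merge)→3720, (A,nl_idx)→3900, (B,hash)→5520, (B,nl)→18060 …(+1); best=1320 via (A,hash)

1320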